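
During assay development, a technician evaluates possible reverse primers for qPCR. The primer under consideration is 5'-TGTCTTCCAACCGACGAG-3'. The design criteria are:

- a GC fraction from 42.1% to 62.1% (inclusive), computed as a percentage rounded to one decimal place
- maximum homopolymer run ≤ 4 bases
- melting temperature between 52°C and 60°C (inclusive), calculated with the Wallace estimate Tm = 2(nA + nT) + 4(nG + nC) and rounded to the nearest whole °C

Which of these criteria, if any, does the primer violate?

Base counts: A=4, T=4, G=4, C=6 (length 18).
GC content: GC 10/18 = 55.6% ✓
homopolymer run: longest run = 2 ✓
Tm: Tm = 2·8 + 4·10 = 56°C ✓

Meets all criteria.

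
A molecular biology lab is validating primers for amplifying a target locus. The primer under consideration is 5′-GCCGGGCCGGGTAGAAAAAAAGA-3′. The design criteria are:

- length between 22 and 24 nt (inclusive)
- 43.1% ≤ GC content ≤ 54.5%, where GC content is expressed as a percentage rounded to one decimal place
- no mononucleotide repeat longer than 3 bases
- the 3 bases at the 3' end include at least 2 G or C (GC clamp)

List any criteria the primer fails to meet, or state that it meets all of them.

Base counts: A=9, T=1, G=9, C=4 (length 23).
length: length 23 ✓
GC content: GC 13/23 = 56.5%, outside 43.1–54.5% ✗
homopolymer run: longest run = 7, exceeds 3 ✗
GC clamp: 3' end AGA has 1 G/C, need ≥2 ✗

Fails: GC content, homopolymer run, GC clamp.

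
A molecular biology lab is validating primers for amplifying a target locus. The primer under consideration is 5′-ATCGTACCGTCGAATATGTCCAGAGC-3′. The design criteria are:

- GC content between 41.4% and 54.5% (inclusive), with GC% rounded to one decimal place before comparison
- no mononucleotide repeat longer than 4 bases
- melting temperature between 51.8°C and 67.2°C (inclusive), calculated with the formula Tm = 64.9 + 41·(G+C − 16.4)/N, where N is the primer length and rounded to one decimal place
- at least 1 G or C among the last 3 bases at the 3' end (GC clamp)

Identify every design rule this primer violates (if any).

Base counts: A=7, T=6, G=6, C=7 (length 26).
GC content: GC 13/26 = 50.0% ✓
homopolymer run: longest run = 2 ✓
Tm: Tm = 64.9 + 41·(13 − 16.4)/26 = 59.5°C ✓
GC clamp: 3' end AGC has 2 G/C ✓

Meets all criteria.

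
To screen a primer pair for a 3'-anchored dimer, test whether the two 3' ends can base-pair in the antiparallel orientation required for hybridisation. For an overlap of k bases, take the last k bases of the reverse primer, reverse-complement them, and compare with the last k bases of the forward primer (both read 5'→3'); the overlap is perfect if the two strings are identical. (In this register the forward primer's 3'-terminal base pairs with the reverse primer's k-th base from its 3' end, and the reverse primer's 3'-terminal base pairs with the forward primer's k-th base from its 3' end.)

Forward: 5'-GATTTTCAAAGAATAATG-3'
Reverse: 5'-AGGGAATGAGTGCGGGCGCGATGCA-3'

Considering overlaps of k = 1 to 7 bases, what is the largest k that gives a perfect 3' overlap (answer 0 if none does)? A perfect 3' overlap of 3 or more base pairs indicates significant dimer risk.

Longest perfect overlap: 2 complementary base pairs; below the dimer-risk threshold (threshold 3).

Last 7 bases (5'→3') — forward …AATAATG, reverse …CGATGCA.
Reverse complement of the reverse primer's last 7 bases: TGCATCG; its first k bases are the reverse complement of the reverse primer's last k bases, so a perfect k-base overlap needs the forward primer's last k bases to equal them.
Comparing (forward last k vs required): k=1: G vs T ✗; k=2: TG vs TG ✓; k=3: ATG vs TGC ✗; k=4: AATG vs TGCA ✗; k=5: TAATG vs TGCAT ✗; k=6: ATAATG vs TGCATC ✗; k=7: AATAATG vs TGCATCG ✗.
Only k = 2 is perfect, so the longest perfect 3' overlap is 2.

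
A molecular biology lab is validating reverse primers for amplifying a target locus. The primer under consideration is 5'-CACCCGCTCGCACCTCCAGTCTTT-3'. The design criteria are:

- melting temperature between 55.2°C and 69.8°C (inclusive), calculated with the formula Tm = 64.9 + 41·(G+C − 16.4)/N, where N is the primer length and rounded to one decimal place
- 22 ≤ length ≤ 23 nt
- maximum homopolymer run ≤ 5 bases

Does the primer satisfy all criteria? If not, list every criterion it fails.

Base counts: A=3, T=6, G=3, C=12 (length 24).
Tm: Tm = 64.9 + 41·(15 − 16.4)/24 = 62.5°C ✓
length: length 24, outside 22–23 ✗
homopolymer run: longest run = 3 ✓

Fails: length.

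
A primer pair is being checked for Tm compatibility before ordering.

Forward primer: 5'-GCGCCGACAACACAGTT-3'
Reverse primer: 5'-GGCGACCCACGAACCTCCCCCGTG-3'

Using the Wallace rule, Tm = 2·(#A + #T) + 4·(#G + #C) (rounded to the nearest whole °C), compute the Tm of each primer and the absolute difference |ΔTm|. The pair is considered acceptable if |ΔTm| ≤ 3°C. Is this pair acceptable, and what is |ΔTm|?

|ΔTm| = 30°C; the pair is not acceptable.

Forward: A=5 T=2 G=4 C=6 → Tm = 2·7 + 4·10 = 54°C.
Reverse: A=4 T=2 G=6 C=12 → Tm = 2·6 + 4·18 = 84°C.
|ΔTm| = |54 − 84| = 30°C, > 3°C.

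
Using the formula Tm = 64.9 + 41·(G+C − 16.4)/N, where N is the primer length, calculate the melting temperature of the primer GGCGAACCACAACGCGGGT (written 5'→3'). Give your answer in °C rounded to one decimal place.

57.6°C

Base counts: A=5, T=1, G=7, C=6; G+C = 13, N = 19.
Tm = 64.9 + 41·(13 − 16.4)/19 = 64.9 + -139.40/19 = 57.6°C.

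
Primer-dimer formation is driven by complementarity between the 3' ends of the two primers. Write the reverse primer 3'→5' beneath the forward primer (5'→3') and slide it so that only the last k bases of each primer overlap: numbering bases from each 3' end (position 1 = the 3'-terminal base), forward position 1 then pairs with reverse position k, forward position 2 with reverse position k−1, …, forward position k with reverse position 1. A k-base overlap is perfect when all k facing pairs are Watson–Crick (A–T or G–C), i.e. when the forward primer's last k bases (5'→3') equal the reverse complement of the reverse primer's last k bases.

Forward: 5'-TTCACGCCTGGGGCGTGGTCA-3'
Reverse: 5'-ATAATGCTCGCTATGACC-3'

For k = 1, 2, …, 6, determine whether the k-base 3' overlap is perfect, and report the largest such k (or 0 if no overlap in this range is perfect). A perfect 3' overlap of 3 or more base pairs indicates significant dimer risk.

Longest perfect overlap: 5 complementary base pairs; significant dimer risk (threshold 3).

Last 6 bases (5'→3') — forward …TGGTCA, reverse …ATGACC.
Reverse complement of the reverse primer's last 6 bases: GGTCAT; its first k bases are the reverse complement of the reverse primer's last k bases, so a perfect k-base overlap needs the forward primer's last k bases to equal them.
Comparing (forward last k vs required): k=1: A vs G ✗; k=2: CA vs GG ✗; k=3: TCA vs GGT ✗; k=4: GTCA vs GGTC ✗; k=5: GGTCA vs GGTCA ✓; k=6: TGGTCA vs GGTCAT ✗.
Only k = 5 is perfect, so the longest perfect 3' overlap is 5.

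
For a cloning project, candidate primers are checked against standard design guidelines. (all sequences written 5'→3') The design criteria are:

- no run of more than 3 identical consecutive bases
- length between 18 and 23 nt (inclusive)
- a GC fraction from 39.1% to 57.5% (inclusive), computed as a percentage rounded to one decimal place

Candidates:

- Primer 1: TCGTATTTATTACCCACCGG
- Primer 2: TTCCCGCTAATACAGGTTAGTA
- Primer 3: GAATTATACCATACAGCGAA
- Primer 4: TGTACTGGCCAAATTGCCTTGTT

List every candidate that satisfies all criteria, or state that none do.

Primer 1 (20 nt, A=4 T=7 G=3 C=6): longest run = 3 ✓; length 20 ✓; GC 9/20 = 45.0% ✓ — passes.
Primer 2 (22 nt, A=6 T=7 G=4 C=5): longest run = 3 ✓; length 22 ✓; GC 9/22 = 40.9% ✓ — passes.
Primer 3 (20 nt, A=9 T=4 G=3 C=4): longest run = 2 ✓; length 20 ✓; GC 7/20 = 35.0%, outside 39.1–57.5% ✗ — fails.
Primer 4 (23 nt, A=4 T=9 G=5 C=5): longest run = 3 ✓; length 23 ✓; GC 10/23 = 43.5% ✓ — passes.

Primer 1, Primer 2 and Primer 4.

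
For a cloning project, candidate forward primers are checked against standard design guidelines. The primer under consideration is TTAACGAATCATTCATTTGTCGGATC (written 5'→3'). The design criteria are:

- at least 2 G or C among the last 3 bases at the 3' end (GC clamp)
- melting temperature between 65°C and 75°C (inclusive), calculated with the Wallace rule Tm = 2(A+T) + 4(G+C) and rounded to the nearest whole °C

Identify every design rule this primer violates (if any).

Fails: GC clamp.

Base counts: A=7, T=10, G=4, C=5 (length 26).
GC clamp: 3' end ATC has 1 G/C, need ≥2 ✗
Tm: Tm = 2·17 + 4·9 = 70°C ✓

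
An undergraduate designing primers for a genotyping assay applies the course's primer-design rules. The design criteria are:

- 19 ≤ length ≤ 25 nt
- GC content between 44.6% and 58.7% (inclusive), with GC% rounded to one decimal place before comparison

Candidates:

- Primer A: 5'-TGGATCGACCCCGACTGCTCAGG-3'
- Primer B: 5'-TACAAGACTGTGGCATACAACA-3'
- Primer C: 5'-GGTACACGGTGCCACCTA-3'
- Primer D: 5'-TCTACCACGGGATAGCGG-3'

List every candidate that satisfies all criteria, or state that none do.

None of the candidates satisfy all criteria.

Primer A (23 nt, A=4 T=4 G=7 C=8): length 23 ✓; GC 15/23 = 65.2%, outside 44.6–58.7% ✗ — fails.
Primer B (22 nt, A=9 T=4 G=4 C=5): length 22 ✓; GC 9/22 = 40.9%, outside 44.6–58.7% ✗ — fails.
Primer C (18 nt, A=4 T=3 G=5 C=6): length 18, outside 19–25 ✗; GC 11/18 = 61.1%, outside 44.6–58.7% ✗ — fails.
Primer D (18 nt, A=4 T=3 G=6 C=5): length 18, outside 19–25 ✗; GC 11/18 = 61.1%, outside 44.6–58.7% ✗ — fails.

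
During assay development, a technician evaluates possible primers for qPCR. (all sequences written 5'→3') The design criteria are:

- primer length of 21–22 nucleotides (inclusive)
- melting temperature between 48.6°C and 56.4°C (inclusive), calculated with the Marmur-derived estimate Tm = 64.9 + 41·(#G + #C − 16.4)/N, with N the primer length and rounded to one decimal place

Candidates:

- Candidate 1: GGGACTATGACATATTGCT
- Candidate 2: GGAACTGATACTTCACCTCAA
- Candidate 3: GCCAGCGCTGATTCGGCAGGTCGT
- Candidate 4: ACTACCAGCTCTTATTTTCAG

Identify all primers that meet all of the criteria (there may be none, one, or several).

Candidate 2 only.

Candidate 1 (19 nt, A=5 T=6 G=5 C=3): length 19, outside 21–22 ✗; Tm = 64.9 + 41·(8 − 16.4)/19 = 46.8°C, outside 48.6–56.4°C ✗ — fails.
Candidate 2 (21 nt, A=7 T=5 G=3 C=6): length 21 ✓; Tm = 64.9 + 41·(9 − 16.4)/21 = 50.5°C ✓ — passes.
Candidate 3 (24 nt, A=3 T=5 G=9 C=7): length 24, outside 21–22 ✗; Tm = 64.9 + 41·(16 − 16.4)/24 = 64.2°C, outside 48.6–56.4°C ✗ — fails.
Candidate 4 (21 nt, A=5 T=8 G=2 C=6): length 21 ✓; Tm = 64.9 + 41·(8 − 16.4)/21 = 48.5°C, outside 48.6–56.4°C ✗ — fails.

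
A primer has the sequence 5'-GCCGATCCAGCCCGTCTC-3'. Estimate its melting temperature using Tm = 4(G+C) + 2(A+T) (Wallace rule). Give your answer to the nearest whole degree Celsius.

Base counts: A=2, T=3, G=4, C=9 (length 18).
Tm = 2·(2+3) + 4·(4+9) = 2·5 + 4·13 = 10 + 52 = 62°C.

62°C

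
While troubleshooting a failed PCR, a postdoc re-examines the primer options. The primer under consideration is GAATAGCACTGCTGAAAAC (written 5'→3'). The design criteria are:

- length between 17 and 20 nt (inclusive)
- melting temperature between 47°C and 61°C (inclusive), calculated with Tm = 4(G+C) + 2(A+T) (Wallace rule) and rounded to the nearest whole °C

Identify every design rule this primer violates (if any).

Meets all criteria.

Base counts: A=8, T=3, G=4, C=4 (length 19).
length: length 19 ✓
Tm: Tm = 2·11 + 4·8 = 54°C ✓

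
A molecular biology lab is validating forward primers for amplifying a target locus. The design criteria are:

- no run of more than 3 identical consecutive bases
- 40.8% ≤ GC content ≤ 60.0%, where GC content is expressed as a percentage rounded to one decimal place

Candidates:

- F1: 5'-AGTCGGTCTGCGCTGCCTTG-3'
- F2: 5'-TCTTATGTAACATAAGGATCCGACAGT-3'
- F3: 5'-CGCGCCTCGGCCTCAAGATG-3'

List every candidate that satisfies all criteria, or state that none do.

None of the candidates satisfy all criteria.

F1 (20 nt, A=1 T=6 G=7 C=6): longest run = 2 ✓; GC 13/20 = 65.0%, outside 40.8–60.0% ✗ — fails.
F2 (27 nt, A=9 T=8 G=5 C=5): longest run = 2 ✓; GC 10/27 = 37.0%, outside 40.8–60.0% ✗ — fails.
F3 (20 nt, A=3 T=3 G=6 C=8): longest run = 2 ✓; GC 14/20 = 70.0%, outside 40.8–60.0% ✗ — fails.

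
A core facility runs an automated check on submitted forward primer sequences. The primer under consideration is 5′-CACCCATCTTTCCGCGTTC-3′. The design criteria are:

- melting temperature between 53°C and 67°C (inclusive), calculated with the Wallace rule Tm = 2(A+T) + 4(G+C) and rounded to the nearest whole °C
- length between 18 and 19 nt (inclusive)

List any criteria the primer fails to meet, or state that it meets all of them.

Meets all criteria.

Base counts: A=2, T=6, G=2, C=9 (length 19).
Tm: Tm = 2·8 + 4·11 = 60°C ✓
length: length 19 ✓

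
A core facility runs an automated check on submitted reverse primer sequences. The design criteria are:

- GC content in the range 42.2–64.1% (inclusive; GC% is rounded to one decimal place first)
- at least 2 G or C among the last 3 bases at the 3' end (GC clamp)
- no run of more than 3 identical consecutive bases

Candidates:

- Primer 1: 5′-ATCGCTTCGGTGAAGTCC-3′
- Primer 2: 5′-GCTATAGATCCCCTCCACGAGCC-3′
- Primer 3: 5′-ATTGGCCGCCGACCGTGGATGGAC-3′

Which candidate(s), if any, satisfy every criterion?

Primer 1 (18 nt, A=3 T=5 G=5 C=5): GC 10/18 = 55.6% ✓; 3' end TCC has 2 G/C ✓; longest run = 2 ✓ — passes.
Primer 2 (23 nt, A=5 T=4 G=4 C=10): GC 14/23 = 60.9% ✓; 3' end GCC has 3 G/C ✓; longest run = 4, exceeds 3 ✗ — fails.
Primer 3 (24 nt, A=4 T=4 G=9 C=7): GC 16/24 = 66.7%, outside 42.2–64.1% ✗; 3' end GAC has 2 G/C ✓; longest run = 2 ✓ — fails.

Primer 1 only.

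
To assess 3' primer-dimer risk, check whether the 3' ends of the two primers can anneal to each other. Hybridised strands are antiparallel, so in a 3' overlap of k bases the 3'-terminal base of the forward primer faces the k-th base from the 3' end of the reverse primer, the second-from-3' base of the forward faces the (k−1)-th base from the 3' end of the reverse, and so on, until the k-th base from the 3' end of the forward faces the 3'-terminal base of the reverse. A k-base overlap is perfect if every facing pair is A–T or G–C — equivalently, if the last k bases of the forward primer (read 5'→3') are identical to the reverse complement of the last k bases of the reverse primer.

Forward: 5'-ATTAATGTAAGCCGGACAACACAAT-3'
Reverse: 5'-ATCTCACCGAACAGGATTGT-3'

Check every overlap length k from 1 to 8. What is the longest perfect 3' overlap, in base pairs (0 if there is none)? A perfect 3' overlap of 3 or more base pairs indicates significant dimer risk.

Last 8 bases (5'→3') — forward …AACACAAT, reverse …AGGATTGT.
Reverse complement of the reverse primer's last 8 bases: ACAATCCT; its first k bases are the reverse complement of the reverse primer's last k bases, so a perfect k-base overlap needs the forward primer's last k bases to equal them.
Comparing (forward last k vs required): k=1: T vs A ✗; k=2: AT vs AC ✗; k=3: AAT vs ACA ✗; k=4: CAAT vs ACAA ✗; k=5: ACAAT vs ACAAT ✓; k=6: CACAAT vs ACAATC ✗; k=7: ACACAAT vs ACAATCC ✗; k=8: AACACAAT vs ACAATCCT ✗.
Only k = 5 is perfect, so the longest perfect 3' overlap is 5.

Longest perfect overlap: 5 complementary base pairs; significant dimer risk (threshold 3).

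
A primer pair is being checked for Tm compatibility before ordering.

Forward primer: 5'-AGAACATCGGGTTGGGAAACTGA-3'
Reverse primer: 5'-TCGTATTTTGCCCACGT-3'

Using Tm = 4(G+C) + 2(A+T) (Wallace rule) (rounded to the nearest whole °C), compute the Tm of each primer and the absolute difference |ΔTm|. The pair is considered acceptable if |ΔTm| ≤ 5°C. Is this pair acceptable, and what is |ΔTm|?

Forward: A=8 T=4 G=8 C=3 → Tm = 2·12 + 4·11 = 68°C.
Reverse: A=2 T=7 G=3 C=5 → Tm = 2·9 + 4·8 = 50°C.
|ΔTm| = |68 − 50| = 18°C, > 5°C.

|ΔTm| = 18°C; the pair is not acceptable.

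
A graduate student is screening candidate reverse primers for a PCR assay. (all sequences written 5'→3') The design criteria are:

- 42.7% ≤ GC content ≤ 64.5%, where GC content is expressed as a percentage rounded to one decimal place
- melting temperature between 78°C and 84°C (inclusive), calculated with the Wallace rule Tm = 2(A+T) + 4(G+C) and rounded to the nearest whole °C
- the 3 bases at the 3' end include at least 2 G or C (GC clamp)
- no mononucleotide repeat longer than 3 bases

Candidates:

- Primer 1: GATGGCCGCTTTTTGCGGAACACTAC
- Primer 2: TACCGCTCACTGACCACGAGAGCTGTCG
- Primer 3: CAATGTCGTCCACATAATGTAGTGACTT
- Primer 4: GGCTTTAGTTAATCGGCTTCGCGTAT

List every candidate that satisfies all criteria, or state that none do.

None of the candidates satisfy all criteria.

Primer 1 (26 nt, A=5 T=7 G=7 C=7): GC 14/26 = 53.8% ✓; Tm = 2·12 + 4·14 = 80°C ✓; 3' end TAC has 1 G/C, need ≥2 ✗; longest run = 5, exceeds 3 ✗ — fails.
Primer 2 (28 nt, A=6 T=5 G=7 C=10): GC 17/28 = 60.7% ✓; Tm = 2·11 + 4·17 = 90°C, outside 78–84°C ✗; 3' end TCG has 2 G/C ✓; longest run = 2 ✓ — fails.
Primer 3 (28 nt, A=8 T=9 G=5 C=6): GC 11/28 = 39.3%, outside 42.7–64.5% ✗; Tm = 2·17 + 4·11 = 78°C ✓; 3' end CTT has 1 G/C, need ≥2 ✗; longest run = 2 ✓ — fails.
Primer 4 (26 nt, A=4 T=10 G=7 C=5): GC 12/26 = 46.2% ✓; Tm = 2·14 + 4·12 = 76°C, outside 78–84°C ✗; 3' end TAT has 0 G/C, need ≥2 ✗; longest run = 3 ✓ — fails.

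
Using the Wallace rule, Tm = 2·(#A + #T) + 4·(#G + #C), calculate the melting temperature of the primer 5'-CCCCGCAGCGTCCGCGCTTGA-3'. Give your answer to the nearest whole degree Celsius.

74°C

Base counts: A=2, T=3, G=6, C=10 (length 21).
Tm = 2·(2+3) + 4·(6+10) = 2·5 + 4·16 = 10 + 64 = 74°C.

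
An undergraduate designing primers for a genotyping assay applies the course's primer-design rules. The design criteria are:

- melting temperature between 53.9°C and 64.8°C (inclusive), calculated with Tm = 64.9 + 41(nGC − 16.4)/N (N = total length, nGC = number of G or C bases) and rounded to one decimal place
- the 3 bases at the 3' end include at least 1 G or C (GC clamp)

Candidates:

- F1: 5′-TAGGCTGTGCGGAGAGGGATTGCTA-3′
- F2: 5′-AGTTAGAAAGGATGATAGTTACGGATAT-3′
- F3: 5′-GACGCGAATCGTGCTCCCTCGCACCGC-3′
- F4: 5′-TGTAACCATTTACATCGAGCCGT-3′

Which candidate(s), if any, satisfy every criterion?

F1 only.

F1 (25 nt, A=5 T=6 G=11 C=3): Tm = 64.9 + 41·(14 − 16.4)/25 = 61.0°C ✓; 3' end CTA has 1 G/C ✓ — passes.
F2 (28 nt, A=11 T=8 G=8 C=1): Tm = 64.9 + 41·(9 − 16.4)/28 = 54.1°C ✓; 3' end TAT has 0 G/C, need ≥1 ✗ — fails.
F3 (27 nt, A=4 T=4 G=7 C=12): Tm = 64.9 + 41·(19 − 16.4)/27 = 68.8°C, outside 53.9–64.8°C ✗; 3' end CGC has 3 G/C ✓ — fails.
F4 (23 nt, A=6 T=7 G=4 C=6): Tm = 64.9 + 41·(10 − 16.4)/23 = 53.5°C, outside 53.9–64.8°C ✗; 3' end CGT has 2 G/C ✓ — fails.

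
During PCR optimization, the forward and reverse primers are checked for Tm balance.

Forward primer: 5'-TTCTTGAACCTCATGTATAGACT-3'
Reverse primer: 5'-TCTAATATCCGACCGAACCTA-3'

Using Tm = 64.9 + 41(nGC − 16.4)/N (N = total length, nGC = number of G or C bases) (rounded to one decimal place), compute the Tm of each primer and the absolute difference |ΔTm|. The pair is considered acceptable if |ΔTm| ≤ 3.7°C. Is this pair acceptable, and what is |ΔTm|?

Forward: G+C = 8, N = 23 → Tm = 64.9 + 41·(8 − 16.4)/23 = 49.9°C.
Reverse: G+C = 9, N = 21 → Tm = 64.9 + 41·(9 − 16.4)/21 = 50.5°C.
|ΔTm| = |49.9 − 50.5| = 0.6°C, ≤ 3.7°C.

|ΔTm| = 0.6°C; the pair is acceptable.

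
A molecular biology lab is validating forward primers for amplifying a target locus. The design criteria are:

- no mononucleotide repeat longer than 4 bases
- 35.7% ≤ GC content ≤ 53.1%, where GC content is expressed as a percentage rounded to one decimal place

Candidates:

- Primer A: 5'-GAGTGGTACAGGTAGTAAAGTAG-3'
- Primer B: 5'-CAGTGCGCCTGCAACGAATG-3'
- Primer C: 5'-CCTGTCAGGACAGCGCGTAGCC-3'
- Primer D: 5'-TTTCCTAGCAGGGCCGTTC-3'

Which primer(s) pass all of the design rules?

Primer A (23 nt, A=8 T=5 G=9 C=1): longest run = 3 ✓; GC 10/23 = 43.5% ✓ — passes.
Primer B (20 nt, A=5 T=3 G=6 C=6): longest run = 2 ✓; GC 12/20 = 60.0%, outside 35.7–53.1% ✗ — fails.
Primer C (22 nt, A=4 T=3 G=7 C=8): longest run = 2 ✓; GC 15/22 = 68.2%, outside 35.7–53.1% ✗ — fails.
Primer D (19 nt, A=2 T=6 G=5 C=6): longest run = 3 ✓; GC 11/19 = 57.9%, outside 35.7–53.1% ✗ — fails.

Primer A only.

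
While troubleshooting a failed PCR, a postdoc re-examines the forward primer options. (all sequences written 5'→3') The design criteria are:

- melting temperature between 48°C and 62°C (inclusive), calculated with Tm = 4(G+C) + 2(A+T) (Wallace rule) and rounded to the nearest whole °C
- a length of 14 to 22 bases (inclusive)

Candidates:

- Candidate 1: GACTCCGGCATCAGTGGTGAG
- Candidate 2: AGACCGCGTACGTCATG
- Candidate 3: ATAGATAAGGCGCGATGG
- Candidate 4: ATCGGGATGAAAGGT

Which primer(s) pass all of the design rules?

Candidate 2 and Candidate 3.

Candidate 1 (21 nt, A=4 T=4 G=8 C=5): Tm = 2·8 + 4·13 = 68°C, outside 48–62°C ✗; length 21 ✓ — fails.
Candidate 2 (17 nt, A=4 T=3 G=5 C=5): Tm = 2·7 + 4·10 = 54°C ✓; length 17 ✓ — passes.
Candidate 3 (18 nt, A=6 T=3 G=7 C=2): Tm = 2·9 + 4·9 = 54°C ✓; length 18 ✓ — passes.
Candidate 4 (15 nt, A=5 T=3 G=6 C=1): Tm = 2·8 + 4·7 = 44°C, outside 48–62°C ✗; length 15 ✓ — fails.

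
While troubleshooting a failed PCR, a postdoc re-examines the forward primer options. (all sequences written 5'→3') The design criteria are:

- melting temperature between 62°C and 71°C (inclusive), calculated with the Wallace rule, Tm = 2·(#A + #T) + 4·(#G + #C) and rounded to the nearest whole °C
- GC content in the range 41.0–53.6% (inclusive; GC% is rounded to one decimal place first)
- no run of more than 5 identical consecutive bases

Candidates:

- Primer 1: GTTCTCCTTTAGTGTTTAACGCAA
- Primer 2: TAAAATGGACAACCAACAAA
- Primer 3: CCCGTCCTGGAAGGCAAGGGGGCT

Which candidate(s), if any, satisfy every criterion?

None of the candidates satisfy all criteria.

Primer 1 (24 nt, A=5 T=10 G=4 C=5): Tm = 2·15 + 4·9 = 66°C ✓; GC 9/24 = 37.5%, outside 41.0–53.6% ✗; longest run = 3 ✓ — fails.
Primer 2 (20 nt, A=12 T=2 G=2 C=4): Tm = 2·14 + 4·6 = 52°C, outside 62–71°C ✗; GC 6/20 = 30.0%, outside 41.0–53.6% ✗; longest run = 4 ✓ — fails.
Primer 3 (24 nt, A=4 T=3 G=10 C=7): Tm = 2·7 + 4·17 = 82°C, outside 62–71°C ✗; GC 17/24 = 70.8%, outside 41.0–53.6% ✗; longest run = 5 ✓ — fails.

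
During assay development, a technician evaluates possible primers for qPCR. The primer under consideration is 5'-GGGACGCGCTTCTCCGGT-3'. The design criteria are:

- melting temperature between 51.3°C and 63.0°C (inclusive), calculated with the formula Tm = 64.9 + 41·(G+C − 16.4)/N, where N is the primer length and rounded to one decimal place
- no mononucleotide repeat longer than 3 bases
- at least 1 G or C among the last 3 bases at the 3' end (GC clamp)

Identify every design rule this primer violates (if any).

Meets all criteria.

Base counts: A=1, T=4, G=7, C=6 (length 18).
Tm: Tm = 64.9 + 41·(13 − 16.4)/18 = 57.2°C ✓
homopolymer run: longest run = 3 ✓
GC clamp: 3' end GGT has 2 G/C ✓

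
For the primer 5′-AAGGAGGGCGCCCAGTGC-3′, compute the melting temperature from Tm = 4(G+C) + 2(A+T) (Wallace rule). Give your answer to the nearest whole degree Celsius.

62°C

Base counts: A=4, T=1, G=8, C=5 (length 18).
Tm = 2·(4+1) + 4·(8+5) = 2·5 + 4·13 = 10 + 52 = 62°C.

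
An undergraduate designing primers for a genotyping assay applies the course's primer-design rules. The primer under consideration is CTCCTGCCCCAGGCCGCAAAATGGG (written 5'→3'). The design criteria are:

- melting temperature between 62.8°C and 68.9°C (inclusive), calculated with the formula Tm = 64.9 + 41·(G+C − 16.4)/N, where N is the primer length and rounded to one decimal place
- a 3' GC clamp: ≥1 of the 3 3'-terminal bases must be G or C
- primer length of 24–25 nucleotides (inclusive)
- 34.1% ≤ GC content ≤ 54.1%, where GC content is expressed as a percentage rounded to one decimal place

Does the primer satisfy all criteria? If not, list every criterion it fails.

Fails: GC content.

Base counts: A=5, T=3, G=7, C=10 (length 25).
Tm: Tm = 64.9 + 41·(17 − 16.4)/25 = 65.9°C ✓
GC clamp: 3' end GGG has 3 G/C ✓
length: length 25 ✓
GC content: GC 17/25 = 68.0%, outside 34.1–54.1% ✗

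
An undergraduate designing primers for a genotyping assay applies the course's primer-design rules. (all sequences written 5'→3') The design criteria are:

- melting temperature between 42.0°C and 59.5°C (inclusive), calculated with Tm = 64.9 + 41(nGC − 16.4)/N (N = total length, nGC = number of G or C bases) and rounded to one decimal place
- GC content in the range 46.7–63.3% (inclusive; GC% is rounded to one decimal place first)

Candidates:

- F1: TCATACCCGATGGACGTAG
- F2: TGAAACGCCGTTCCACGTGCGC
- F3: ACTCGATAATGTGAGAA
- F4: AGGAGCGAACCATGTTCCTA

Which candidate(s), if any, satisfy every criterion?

F1 and F4.

F1 (19 nt, A=5 T=4 G=5 C=5): Tm = 64.9 + 41·(10 − 16.4)/19 = 51.1°C ✓; GC 10/19 = 52.6% ✓ — passes.
F2 (22 nt, A=4 T=4 G=6 C=8): Tm = 64.9 + 41·(14 − 16.4)/22 = 60.4°C, outside 42.0–59.5°C ✗; GC 14/22 = 63.6%, outside 46.7–63.3% ✗ — fails.
F3 (17 nt, A=7 T=4 G=4 C=2): Tm = 64.9 + 41·(6 − 16.4)/17 = 39.8°C, outside 42.0–59.5°C ✗; GC 6/17 = 35.3%, outside 46.7–63.3% ✗ — fails.
F4 (20 nt, A=6 T=4 G=5 C=5): Tm = 64.9 + 41·(10 − 16.4)/20 = 51.8°C ✓; GC 10/20 = 50.0% ✓ — passes.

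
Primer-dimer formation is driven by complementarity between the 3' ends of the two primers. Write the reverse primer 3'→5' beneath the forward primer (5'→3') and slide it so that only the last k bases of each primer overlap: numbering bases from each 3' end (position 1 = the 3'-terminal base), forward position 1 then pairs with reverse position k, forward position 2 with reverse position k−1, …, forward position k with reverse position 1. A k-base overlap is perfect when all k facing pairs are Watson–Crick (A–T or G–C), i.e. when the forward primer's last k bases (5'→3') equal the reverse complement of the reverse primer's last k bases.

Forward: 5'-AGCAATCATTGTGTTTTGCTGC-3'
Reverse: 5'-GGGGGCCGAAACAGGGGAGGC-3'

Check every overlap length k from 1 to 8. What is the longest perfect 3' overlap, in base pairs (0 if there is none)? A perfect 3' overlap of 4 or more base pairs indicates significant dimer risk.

Last 8 bases (5'→3') — forward …TTTGCTGC, reverse …GGGGAGGC.
Reverse complement of the reverse primer's last 8 bases: GCCTCCCC; its first k bases are the reverse complement of the reverse primer's last k bases, so a perfect k-base overlap needs the forward primer's last k bases to equal them.
Comparing (forward last k vs required): k=1: C vs G ✗; k=2: GC vs GC ✓; k=3: TGC vs GCC ✗; k=4: CTGC vs GCCT ✗; k=5: GCTGC vs GCCTC ✗; k=6: TGCTGC vs GCCTCC ✗; k=7: TTGCTGC vs GCCTCCC ✗; k=8: TTTGCTGC vs GCCTCCCC ✗.
Only k = 2 is perfect, so the longest perfect 3' overlap is 2.

Longest perfect overlap: 2 complementary base pairs; below the dimer-risk threshold (threshold 4).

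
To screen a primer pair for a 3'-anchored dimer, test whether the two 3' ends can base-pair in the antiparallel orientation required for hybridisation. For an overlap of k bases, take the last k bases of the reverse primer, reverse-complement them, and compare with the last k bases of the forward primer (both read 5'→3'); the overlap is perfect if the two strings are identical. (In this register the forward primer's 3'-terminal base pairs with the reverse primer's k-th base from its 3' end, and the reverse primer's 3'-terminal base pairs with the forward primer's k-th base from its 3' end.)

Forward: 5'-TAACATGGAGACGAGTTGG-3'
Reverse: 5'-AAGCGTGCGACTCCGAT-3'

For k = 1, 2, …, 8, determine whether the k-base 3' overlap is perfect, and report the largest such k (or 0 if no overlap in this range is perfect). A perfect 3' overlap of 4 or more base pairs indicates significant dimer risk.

Longest perfect overlap: 0 complementary base pairs; below the dimer-risk threshold (threshold 4).

Last 8 bases (5'→3') — forward …CGAGTTGG, reverse …ACTCCGAT.
Reverse complement of the reverse primer's last 8 bases: ATCGGAGT; its first k bases are the reverse complement of the reverse primer's last k bases, so a perfect k-base overlap needs the forward primer's last k bases to equal them.
Comparing (forward last k vs required): k=1: G vs A ✗; k=2: GG vs AT ✗; k=3: TGG vs ATC ✗; k=4: TTGG vs ATCG ✗; k=5: GTTGG vs ATCGG ✗; k=6: AGTTGG vs ATCGGA ✗; k=7: GAGTTGG vs ATCGGAG ✗; k=8: CGAGTTGG vs ATCGGAGT ✗.
No overlap length from 1 to 8 is perfect, so the longest perfect 3' overlap is 0.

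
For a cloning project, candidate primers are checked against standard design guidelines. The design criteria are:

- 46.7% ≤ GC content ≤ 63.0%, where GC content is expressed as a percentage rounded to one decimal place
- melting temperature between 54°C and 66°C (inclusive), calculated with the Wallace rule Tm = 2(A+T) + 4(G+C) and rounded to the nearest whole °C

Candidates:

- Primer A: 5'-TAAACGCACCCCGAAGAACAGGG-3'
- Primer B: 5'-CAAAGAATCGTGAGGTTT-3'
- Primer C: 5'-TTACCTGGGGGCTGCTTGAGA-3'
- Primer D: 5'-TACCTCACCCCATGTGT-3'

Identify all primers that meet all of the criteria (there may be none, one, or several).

Primer A (23 nt, A=9 T=1 G=6 C=7): GC 13/23 = 56.5% ✓; Tm = 2·10 + 4·13 = 72°C, outside 54–66°C ✗ — fails.
Primer B (18 nt, A=6 T=5 G=5 C=2): GC 7/18 = 38.9%, outside 46.7–63.0% ✗; Tm = 2·11 + 4·7 = 50°C, outside 54–66°C ✗ — fails.
Primer C (21 nt, A=3 T=6 G=8 C=4): GC 12/21 = 57.1% ✓; Tm = 2·9 + 4·12 = 66°C ✓ — passes.
Primer D (17 nt, A=3 T=5 G=2 C=7): GC 9/17 = 52.9% ✓; Tm = 2·8 + 4·9 = 52°C, outside 54–66°C ✗ — fails.

Primer C only.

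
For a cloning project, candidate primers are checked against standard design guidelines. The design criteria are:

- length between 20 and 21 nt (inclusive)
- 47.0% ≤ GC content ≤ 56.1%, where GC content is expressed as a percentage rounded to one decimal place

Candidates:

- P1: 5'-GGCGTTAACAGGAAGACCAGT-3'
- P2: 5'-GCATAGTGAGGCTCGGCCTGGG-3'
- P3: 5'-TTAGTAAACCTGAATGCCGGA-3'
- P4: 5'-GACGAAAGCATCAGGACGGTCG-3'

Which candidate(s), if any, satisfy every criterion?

P1 only.

P1 (21 nt, A=7 T=3 G=7 C=4): length 21 ✓; GC 11/21 = 52.4% ✓ — passes.
P2 (22 nt, A=3 T=4 G=10 C=5): length 22, outside 20–21 ✗; GC 15/22 = 68.2%, outside 47.0–56.1% ✗ — fails.
P3 (21 nt, A=7 T=5 G=5 C=4): length 21 ✓; GC 9/21 = 42.9%, outside 47.0–56.1% ✗ — fails.
P4 (22 nt, A=7 T=2 G=8 C=5): length 22, outside 20–21 ✗; GC 13/22 = 59.1%, outside 47.0–56.1% ✗ — fails.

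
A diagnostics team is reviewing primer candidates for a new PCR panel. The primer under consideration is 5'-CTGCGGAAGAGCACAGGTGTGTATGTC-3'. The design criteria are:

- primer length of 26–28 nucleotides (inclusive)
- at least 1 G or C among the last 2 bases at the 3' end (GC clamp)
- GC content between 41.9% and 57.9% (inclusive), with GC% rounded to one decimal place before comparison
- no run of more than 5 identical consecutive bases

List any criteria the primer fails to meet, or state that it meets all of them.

Base counts: A=6, T=6, G=10, C=5 (length 27).
length: length 27 ✓
GC clamp: 3' end TC has 1 G/C ✓
GC content: GC 15/27 = 55.6% ✓
homopolymer run: longest run = 2 ✓

Meets all criteria.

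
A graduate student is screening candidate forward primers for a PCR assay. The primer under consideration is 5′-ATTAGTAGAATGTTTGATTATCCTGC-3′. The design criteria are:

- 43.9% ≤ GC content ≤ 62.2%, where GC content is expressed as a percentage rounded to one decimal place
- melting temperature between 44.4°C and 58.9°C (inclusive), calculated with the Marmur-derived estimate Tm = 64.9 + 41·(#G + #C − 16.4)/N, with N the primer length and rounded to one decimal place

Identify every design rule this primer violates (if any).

Fails: GC content.

Base counts: A=7, T=11, G=5, C=3 (length 26).
GC content: GC 8/26 = 30.8%, outside 43.9–62.2% ✗
Tm: Tm = 64.9 + 41·(8 − 16.4)/26 = 51.7°C ✓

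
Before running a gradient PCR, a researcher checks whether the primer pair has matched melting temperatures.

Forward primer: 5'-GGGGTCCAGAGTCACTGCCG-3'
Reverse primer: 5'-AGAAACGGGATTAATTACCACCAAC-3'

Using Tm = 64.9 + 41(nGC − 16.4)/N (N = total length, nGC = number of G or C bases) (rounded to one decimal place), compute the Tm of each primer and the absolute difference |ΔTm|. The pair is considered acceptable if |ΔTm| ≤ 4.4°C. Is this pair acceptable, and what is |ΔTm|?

|ΔTm| = 5.6°C; the pair is not acceptable.

Forward: G+C = 14, N = 20 → Tm = 64.9 + 41·(14 − 16.4)/20 = 60.0°C.
Reverse: G+C = 10, N = 25 → Tm = 64.9 + 41·(10 − 16.4)/25 = 54.4°C.
|ΔTm| = |60.0 − 54.4| = 5.6°C, > 4.4°C.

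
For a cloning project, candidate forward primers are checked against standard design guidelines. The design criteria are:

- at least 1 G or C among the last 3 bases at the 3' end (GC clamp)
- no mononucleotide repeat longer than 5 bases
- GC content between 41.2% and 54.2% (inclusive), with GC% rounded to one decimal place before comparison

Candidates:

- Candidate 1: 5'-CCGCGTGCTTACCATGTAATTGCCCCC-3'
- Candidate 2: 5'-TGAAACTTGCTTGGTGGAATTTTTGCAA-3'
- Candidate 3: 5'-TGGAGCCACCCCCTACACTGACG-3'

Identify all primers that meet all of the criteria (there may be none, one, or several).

Candidate 1 (27 nt, A=4 T=7 G=5 C=11): 3' end CCC has 3 G/C ✓; longest run = 5 ✓; GC 16/27 = 59.3%, outside 41.2–54.2% ✗ — fails.
Candidate 2 (28 nt, A=7 T=11 G=7 C=3): 3' end CAA has 1 G/C ✓; longest run = 5 ✓; GC 10/28 = 35.7%, outside 41.2–54.2% ✗ — fails.
Candidate 3 (23 nt, A=5 T=3 G=5 C=10): 3' end ACG has 2 G/C ✓; longest run = 5 ✓; GC 15/23 = 65.2%, outside 41.2–54.2% ✗ — fails.

None of the candidates satisfy all criteria.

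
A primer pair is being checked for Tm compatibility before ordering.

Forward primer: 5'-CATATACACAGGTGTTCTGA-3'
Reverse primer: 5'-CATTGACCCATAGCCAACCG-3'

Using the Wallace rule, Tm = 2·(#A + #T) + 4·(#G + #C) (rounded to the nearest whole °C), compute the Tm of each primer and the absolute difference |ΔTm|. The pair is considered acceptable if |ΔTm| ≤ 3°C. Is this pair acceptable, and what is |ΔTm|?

|ΔTm| = 6°C; the pair is not acceptable.

Forward: A=6 T=6 G=4 C=4 → Tm = 2·12 + 4·8 = 56°C.
Reverse: A=6 T=3 G=3 C=8 → Tm = 2·9 + 4·11 = 62°C.
|ΔTm| = |56 − 62| = 6°C, > 3°C.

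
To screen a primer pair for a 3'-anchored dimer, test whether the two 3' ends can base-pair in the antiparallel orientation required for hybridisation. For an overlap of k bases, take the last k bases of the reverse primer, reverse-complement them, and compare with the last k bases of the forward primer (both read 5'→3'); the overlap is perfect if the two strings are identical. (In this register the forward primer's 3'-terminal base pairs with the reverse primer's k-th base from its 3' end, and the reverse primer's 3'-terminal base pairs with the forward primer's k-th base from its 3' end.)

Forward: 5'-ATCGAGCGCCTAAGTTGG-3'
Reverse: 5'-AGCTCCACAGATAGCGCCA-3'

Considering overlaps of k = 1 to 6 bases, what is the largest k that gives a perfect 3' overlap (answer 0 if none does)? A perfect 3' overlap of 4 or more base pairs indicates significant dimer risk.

Longest perfect overlap: 3 complementary base pairs; below the dimer-risk threshold (threshold 4).

Last 6 bases (5'→3') — forward …AGTTGG, reverse …GCGCCA.
Reverse complement of the reverse primer's last 6 bases: TGGCGC; its first k bases are the reverse complement of the reverse primer's last k bases, so a perfect k-base overlap needs the forward primer's last k bases to equal them.
Comparing (forward last k vs required): k=1: G vs T ✗; k=2: GG vs TG ✗; k=3: TGG vs TGG ✓; k=4: TTGG vs TGGC ✗; k=5: GTTGG vs TGGCG ✗; k=6: AGTTGG vs TGGCGC ✗.
Only k = 3 is perfect, so the longest perfect 3' overlap is 3.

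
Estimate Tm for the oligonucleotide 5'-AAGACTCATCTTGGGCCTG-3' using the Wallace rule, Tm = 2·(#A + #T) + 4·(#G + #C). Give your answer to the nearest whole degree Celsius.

58°C

Base counts: A=4, T=5, G=5, C=5 (length 19).
Tm = 2·(4+5) + 4·(5+5) = 2·9 + 4·10 = 18 + 40 = 58°C.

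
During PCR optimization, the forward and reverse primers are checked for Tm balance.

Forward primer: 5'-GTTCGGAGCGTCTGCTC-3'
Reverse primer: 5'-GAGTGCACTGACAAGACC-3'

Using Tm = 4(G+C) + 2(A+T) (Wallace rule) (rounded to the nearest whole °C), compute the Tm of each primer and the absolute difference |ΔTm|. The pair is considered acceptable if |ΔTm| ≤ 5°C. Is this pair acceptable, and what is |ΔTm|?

|ΔTm| = 0°C; the pair is acceptable.

Forward: A=1 T=5 G=6 C=5 → Tm = 2·6 + 4·11 = 56°C.
Reverse: A=6 T=2 G=5 C=5 → Tm = 2·8 + 4·10 = 56°C.
|ΔTm| = |56 − 56| = 0°C, ≤ 5°C.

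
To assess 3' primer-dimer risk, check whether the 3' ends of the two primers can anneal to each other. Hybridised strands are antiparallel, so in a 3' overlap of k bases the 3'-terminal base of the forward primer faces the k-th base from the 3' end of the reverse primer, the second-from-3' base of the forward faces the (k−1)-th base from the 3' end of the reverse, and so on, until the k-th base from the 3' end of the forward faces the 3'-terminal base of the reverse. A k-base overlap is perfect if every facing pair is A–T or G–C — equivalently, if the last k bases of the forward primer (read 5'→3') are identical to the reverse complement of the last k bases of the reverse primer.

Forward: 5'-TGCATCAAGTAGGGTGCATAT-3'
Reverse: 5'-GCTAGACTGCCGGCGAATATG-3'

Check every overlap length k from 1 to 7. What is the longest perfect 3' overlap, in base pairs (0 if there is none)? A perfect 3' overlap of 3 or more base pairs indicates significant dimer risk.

Last 7 bases (5'→3') — forward …TGCATAT, reverse …GAATATG.
Reverse complement of the reverse primer's last 7 bases: CATATTC; its first k bases are the reverse complement of the reverse primer's last k bases, so a perfect k-base overlap needs the forward primer's last k bases to equal them.
Comparing (forward last k vs required): k=1: T vs C ✗; k=2: AT vs CA ✗; k=3: TAT vs CAT ✗; k=4: ATAT vs CATA ✗; k=5: CATAT vs CATAT ✓; k=6: GCATAT vs CATATT ✗; k=7: TGCATAT vs CATATTC ✗.
Only k = 5 is perfect, so the longest perfect 3' overlap is 5.

Longest perfect overlap: 5 complementary base pairs; significant dimer risk (threshold 3).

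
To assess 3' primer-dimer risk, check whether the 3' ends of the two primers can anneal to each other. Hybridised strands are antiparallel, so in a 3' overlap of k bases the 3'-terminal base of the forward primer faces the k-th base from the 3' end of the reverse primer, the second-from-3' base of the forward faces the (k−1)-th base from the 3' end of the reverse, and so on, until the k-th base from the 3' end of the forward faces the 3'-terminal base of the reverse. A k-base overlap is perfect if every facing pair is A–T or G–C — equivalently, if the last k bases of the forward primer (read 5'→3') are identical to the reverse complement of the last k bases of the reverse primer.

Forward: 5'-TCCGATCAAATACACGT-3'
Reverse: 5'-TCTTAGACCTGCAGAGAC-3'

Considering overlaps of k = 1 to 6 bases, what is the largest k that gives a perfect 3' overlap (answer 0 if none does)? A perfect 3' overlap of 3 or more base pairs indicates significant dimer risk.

Last 6 bases (5'→3') — forward …ACACGT, reverse …AGAGAC.
Reverse complement of the reverse primer's last 6 bases: GTCTCT; its first k bases are the reverse complement of the reverse primer's last k bases, so a perfect k-base overlap needs the forward primer's last k bases to equal them.
Comparing (forward last k vs required): k=1: T vs G ✗; k=2: GT vs GT ✓; k=3: CGT vs GTC ✗; k=4: ACGT vs GTCT ✗; k=5: CACGT vs GTCTC ✗; k=6: ACACGT vs GTCTCT ✗.
Only k = 2 is perfect, so the longest perfect 3' overlap is 2.

Longest perfect overlap: 2 complementary base pairs; below the dimer-risk threshold (threshold 3).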